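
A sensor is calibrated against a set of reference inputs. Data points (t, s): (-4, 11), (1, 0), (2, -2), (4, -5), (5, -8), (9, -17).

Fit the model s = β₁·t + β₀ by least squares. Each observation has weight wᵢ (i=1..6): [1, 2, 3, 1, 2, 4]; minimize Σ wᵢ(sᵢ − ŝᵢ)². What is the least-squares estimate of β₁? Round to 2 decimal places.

Setting ∂/∂β₁ … = 0 gives: 420·β₁ + 54·β₀ = -768;  54·β₁ + 13·β₀ = -84.
(Σwᵢ·t·t = 420, Σwᵢ·t = 54, Σwᵢ·1 = 13, Σwᵢ·t·s = -768, Σwᵢ·s = -84.)
Δ = 420·13 − 54² = 2544.
β₁ = ((-768)·13 − 54·(-84))/2544 = -227/106; β₀ = (420·(-84) − 54·(-768))/2544 = 129/53.

β₁ = -2.14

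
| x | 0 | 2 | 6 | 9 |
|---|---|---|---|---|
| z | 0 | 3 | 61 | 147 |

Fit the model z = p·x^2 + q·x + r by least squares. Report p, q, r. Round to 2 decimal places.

p = 2.08, q = -2.31, r = -0.23

With design matrix A, AᵀA = [[7873, 953, 121]; [953, 121, 17]; [121, 17, 4]] and Aᵀz = [14115, 1695, 211]ᵀ.
Inverting the 3×3 Gram matrix, [p, q, r]ᵀ = [137/66, -9899/4290, -168/715]ᵀ.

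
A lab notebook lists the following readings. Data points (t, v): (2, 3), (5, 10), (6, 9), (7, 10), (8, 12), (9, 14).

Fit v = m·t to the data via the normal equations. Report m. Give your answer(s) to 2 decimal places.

With design matrix A, AᵀA = [[259]] and Aᵀv = [402]ᵀ.
m = 402/259 = 1.55212.

m = 1.55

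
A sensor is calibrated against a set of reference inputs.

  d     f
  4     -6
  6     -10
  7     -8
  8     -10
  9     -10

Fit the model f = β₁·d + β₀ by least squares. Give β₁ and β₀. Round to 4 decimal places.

Setting ∂/∂β₁ … = 0 gives: 246·β₁ + 34·β₀ = -310;  34·β₁ + 5·β₀ = -44.
Determinant 246·5 − 34² = 74.
β₁ = ((-310)·5 − 34·(-44))/74 = -27/37; β₀ = (246·(-44) − 34·(-310))/74 = -142/37.

β₁ = -0.7297, β₀ = -3.8378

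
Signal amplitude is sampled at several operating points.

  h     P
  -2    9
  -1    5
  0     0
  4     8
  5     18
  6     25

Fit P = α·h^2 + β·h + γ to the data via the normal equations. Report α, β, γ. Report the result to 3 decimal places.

Sums needed: Σh^2·h^2 = 2194, Σh^2·h = 396, Σh^2 = 82, Σh·h = 82, Σh = 12, Σ1 = 6.
And Σh^2·P = 1519, Σh·P = 249, ΣP = 65.
Normal equations: [[2194, 396, 82]; [396, 82, 12]; [82, 12, 6]]·[α, β, γ]ᵀ = [1519, 249, 65]ᵀ.
Inverting the 3×3 Gram matrix, [α, β, γ]ᵀ = [116/109, -13941/6322, 4421/6322]ᵀ.

α = 1.064, β = -2.205, γ = 0.699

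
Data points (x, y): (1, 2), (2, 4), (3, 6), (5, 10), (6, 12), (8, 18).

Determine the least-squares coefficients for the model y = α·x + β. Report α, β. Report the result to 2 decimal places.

Entries of MᵀM: Σx·x = 139, Σx = 25, Σ1 = 6.
Moment sums: Σx·y = 294, Σy = 52.
MᵀM·[α, β]ᵀ = Mᵀy becomes [[139, 25]; [25, 6]]·[α, β]ᵀ = [294, 52]ᵀ.
Eliminating β: 6·(row 1) − 25·(row 2) gives 209·α = 6·294 − 25·52 = 464, so α = 464/209.
Then β = (52 − 25·(464/209))/6 = -122/209.

α = 2.22, β = -0.58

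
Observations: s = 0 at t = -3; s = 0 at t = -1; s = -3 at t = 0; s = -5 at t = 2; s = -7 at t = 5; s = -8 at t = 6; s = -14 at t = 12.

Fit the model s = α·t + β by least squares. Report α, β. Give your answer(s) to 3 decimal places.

With design matrix A, AᵀA = [[219, 21]; [21, 7]] and Aᵀs = [-261, -37]ᵀ.
Determinant 219·7 − 21² = 1092.
α = ((-261)·7 − 21·(-37))/1092 = -25/26; β = (219·(-37) − 21·(-261))/1092 = -437/182.

α = -0.962, β = -2.401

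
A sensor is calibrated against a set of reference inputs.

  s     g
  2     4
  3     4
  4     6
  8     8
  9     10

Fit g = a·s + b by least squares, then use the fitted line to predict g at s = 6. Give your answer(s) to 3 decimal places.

The normal system AᵀA·[a, b]ᵀ = Aᵀg is [[174, 26]; [26, 5]]·[a, b]ᵀ = [198, 32]ᵀ.
det = 174·5 − 26² = 194.
a = (198·5 − 26·32)/194 = 79/97; b = (174·32 − 26·198)/194 = 210/97.
At s = 6: ĝ = (79/97)·(6) + (210/97)·(1) = 684/97.

ĝ = 7.052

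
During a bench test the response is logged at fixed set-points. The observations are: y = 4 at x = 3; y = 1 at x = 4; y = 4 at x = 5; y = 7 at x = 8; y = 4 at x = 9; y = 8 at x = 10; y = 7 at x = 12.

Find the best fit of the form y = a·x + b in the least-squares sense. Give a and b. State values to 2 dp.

a = 0.55, b = 1.00

Compute the Gram sums: Σx·x = 439, Σx = 51, Σ1 = 7.
And Σx·y = 292, Σy = 35.
AᵀA·[a, b]ᵀ = Aᵀy becomes [[439, 51]; [51, 7]]·[a, b]ᵀ = [292, 35]ᵀ.
det = 439·7 − 51² = 472.
a = (292·7 − 51·35)/472 = 259/472; b = (439·35 − 51·292)/472 = 473/472.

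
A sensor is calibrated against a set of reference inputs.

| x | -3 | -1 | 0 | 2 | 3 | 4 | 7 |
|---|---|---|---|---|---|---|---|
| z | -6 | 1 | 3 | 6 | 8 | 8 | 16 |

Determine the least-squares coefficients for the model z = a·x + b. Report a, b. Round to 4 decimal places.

Setting ∂/∂a … = 0 gives: 88·a + 12·b = 197;  12·a + 7·b = 36.
(Σx·x = 88, Σx = 12, Σ1 = 7, Σx·z = 197, Σz = 36.)
Eliminating b: 7·(row 1) − 12·(row 2) gives 472·a = 7·197 − 12·36 = 947, so a = 947/472.
Then b = (36 − 12·(947/472))/7 = 201/118.

a = 2.0064, b = 1.7034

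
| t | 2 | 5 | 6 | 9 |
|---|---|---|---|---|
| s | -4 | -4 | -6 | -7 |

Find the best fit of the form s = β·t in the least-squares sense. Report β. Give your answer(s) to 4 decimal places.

Normal-equation sums: Σt·t = 146.
Moment sums: Σt·s = -127.
MᵀM·[β]ᵀ = Mᵀs becomes [[146]]·[β]ᵀ = [-127]ᵀ.
Hence β = -127 / 146 ≈ -0.869863.

β = -0.8699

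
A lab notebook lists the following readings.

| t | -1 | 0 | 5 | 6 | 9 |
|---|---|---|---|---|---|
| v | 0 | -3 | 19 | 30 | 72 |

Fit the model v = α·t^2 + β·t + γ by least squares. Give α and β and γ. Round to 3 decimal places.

Normal-equation sums: Σt^2·t^2 = 8483, Σt^2·t = 1069, Σt^2 = 143, Σt·t = 143, Σt = 19, Σ1 = 5.
Moment sums: Σt^2·v = 7387, Σt·v = 923, Σv = 118.
AᵀA·[α, β, γ]ᵀ = Aᵀv becomes [[8483, 1069, 143]; [1069, 143, 19]; [143, 19, 5]]·[α, β, γ]ᵀ = [7387, 923, 118]ᵀ.
Inverting the 3×3 Gram matrix, [α, β, γ]ᵀ = [9615/9662, -6611/9662, -10922/4831]ᵀ.

α = 0.995, β = -0.684, γ = -2.261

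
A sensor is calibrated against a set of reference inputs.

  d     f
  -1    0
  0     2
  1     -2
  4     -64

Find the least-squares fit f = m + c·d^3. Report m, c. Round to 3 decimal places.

m = 0.000, c = -1.000

Compute the Gram sums: Σ1 = 4, Σd^3 = 64, Σd^3·d^3 = 4098.
For Aᵀf: Σf = -64, Σd^3·f = -4098.
So AᵀA·[m, c]ᵀ = Aᵀf: [[4, 64]; [64, 4098]]·[m, c]ᵀ = [-64, -4098]ᵀ.
det = 4·4098 − 64² = 12296.
m = ((-64)·4098 − 64·(-4098))/12296 = 0; c = (4·(-4098) − 64·(-64))/12296 = -1.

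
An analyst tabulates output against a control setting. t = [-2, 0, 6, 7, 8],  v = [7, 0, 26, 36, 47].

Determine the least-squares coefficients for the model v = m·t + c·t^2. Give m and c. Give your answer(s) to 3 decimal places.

Setting ∂/∂m … = 0 gives: 153·m + 1063·c = 770;  1063·m + 7809·c = 5736.
(Σt·t = 153, Σt·t^2 = 1063, Σt^2·t^2 = 7809, Σt·v = 770, Σt^2·v = 5736.)
det = 153·7809 − 1063² = 64808.
m = (770·7809 − 1063·5736)/64808 = -42219/32404; c = (153·5736 − 1063·770)/64808 = 29549/32404.

m = -1.303, c = 0.912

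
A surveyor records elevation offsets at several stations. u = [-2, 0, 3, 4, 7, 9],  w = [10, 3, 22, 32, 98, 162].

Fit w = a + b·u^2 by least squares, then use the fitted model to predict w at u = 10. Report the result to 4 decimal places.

ŵ = 198.6977

With design matrix X, XᵀX = [[6, 159]; [159, 9315]] and Xᵀw = [327, 18674]ᵀ.
det = 6·9315 − 159² = 30609.
a = (327·9315 − 159·18674)/30609 = 25613/10203; b = (6·18674 − 159·327)/30609 = 20017/10203.
At u = 10: ŵ = (25613/10203)·(1) + (20017/10203)·(100) = 675771/3401.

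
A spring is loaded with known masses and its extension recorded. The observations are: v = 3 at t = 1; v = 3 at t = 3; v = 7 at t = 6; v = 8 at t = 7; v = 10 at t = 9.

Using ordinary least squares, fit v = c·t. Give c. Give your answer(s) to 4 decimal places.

c = 1.1364

Forming AᵀA = [[176]] and Aᵀv = [200]ᵀ gives AᵀA·[c]ᵀ = Aᵀv.
c = 200/176 = 1.13636.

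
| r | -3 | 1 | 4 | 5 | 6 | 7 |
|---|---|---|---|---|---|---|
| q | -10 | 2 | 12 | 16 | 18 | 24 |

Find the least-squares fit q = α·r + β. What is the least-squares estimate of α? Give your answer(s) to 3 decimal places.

α = 3.308

With design matrix X, XᵀX = [[136, 20]; [20, 6]] and Xᵀq = [436, 62]ᵀ.
Determinant 136·6 − 20² = 416.
α = (436·6 − 20·62)/416 = 43/13; β = (136·62 − 20·436)/416 = -9/13.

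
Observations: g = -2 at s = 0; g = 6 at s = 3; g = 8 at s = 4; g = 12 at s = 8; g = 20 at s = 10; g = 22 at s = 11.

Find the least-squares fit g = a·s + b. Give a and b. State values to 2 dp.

a = 2.04, b = -1.26

From the data, Σs·s = 310, Σs = 36, Σ1 = 6.
Moment sums: Σs·g = 588, Σg = 66.
det = 310·6 − 36² = 564.
a = (588·6 − 36·66)/564 = 96/47; b = (310·66 − 36·588)/564 = -59/47.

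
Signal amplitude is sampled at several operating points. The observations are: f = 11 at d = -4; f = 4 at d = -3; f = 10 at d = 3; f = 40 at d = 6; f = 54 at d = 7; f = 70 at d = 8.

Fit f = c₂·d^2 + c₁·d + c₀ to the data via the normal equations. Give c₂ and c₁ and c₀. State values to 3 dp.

c₂ = 1.012, c₁ = 0.906, c₀ = -1.931

Sums needed: Σd^2·d^2 = 8211, Σd^2·d = 1007, Σd^2 = 183, Σd·d = 183, Σd = 17, Σ1 = 6.
Right-hand side: Σd^2·f = 8868, Σd·f = 1152, Σf = 189.
Inverting the 3×3 Gram matrix, [c₂, c₁, c₀]ᵀ = [117295/115912, 105027/115912, -111923/57956]ᵀ.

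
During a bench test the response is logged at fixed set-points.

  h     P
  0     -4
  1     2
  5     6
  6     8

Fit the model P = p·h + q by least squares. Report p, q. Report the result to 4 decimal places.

The normal system MᵀM·[p, q]ᵀ = MᵀP is [[62, 12]; [12, 4]]·[p, q]ᵀ = [80, 12]ᵀ.
det = 62·4 − 12² = 104.
p = (80·4 − 12·12)/104 = 22/13; q = (62·12 − 12·80)/104 = -27/13.

p = 1.6923, q = -2.0769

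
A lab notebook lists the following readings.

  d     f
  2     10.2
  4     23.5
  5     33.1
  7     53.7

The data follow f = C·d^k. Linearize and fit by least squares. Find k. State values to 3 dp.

Linearized form: ln f = k·ln d + ln C. From the 4 transformed points,
Σln d = 5.6348, Σ(ln d)² = 8.7791, Σln f = 12.9623, Σln d·ln f = 19.3699.
Equations: 8.7791·k + 5.6348·ln C = 19.3699;  5.6348·k + 4·ln C = 12.9623.
Slope k = (n·Σln d·ln f − Σln d·Σln f)/(n·Σ(ln d)² − (Σln d)²) = (4·19.3699 − 5.6348·12.9623)/3.3656 = 1.31913; ln C = (Σln f − k·Σln d)/n = 1.38233.

k = 1.319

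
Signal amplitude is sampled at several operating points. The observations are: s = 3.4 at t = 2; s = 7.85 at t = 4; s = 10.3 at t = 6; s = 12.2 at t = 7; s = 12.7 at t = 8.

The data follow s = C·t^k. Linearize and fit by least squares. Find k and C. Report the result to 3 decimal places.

k = 0.959, C = 1.853

Let Y = ln s. Fitting Y = k·ln t + ln C by least squares:
AᵀA = [[13.7233, 7.8966]; [7.8966, 5]], rhs = [18.0361, 10.6595]ᵀ  (here Σln t = 7.8966, Σ(ln t)² = 13.7233, Σln s = 10.6595, Σln t·ln s = 18.0361).
Solving (det = 6.2610): k = 0.95946, ln C = 0.61660, so C = exp(0.61660) = 1.85262.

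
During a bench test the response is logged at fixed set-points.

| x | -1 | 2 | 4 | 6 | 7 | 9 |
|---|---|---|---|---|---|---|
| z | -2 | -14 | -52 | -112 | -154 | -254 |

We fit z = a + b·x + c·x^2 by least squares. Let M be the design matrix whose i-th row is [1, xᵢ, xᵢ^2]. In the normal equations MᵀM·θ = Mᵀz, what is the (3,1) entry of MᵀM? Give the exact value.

187

Row 3 ↔ basis x^2, column 1 ↔ basis 1, so (MᵀM)_{3,1} = Σᵢ x^2 = (1)·(1) + (4)·(1) + (16)·(1) + (36)·(1) + (49)·(1) + (81)·(1) = 187.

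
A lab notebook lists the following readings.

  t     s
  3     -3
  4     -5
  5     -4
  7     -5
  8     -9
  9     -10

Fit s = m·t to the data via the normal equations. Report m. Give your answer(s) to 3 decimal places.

m = -1.008

From the data, Σt·t = 244.
Moment sums: Σt·s = -246.
AᵀA·[m]ᵀ = Aᵀs becomes [[244]]·[m]ᵀ = [-246]ᵀ.
m = (-246)/244 = -1.0082.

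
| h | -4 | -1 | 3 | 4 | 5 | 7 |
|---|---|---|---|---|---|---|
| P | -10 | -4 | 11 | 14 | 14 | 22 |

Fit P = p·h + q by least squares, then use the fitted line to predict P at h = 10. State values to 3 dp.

P̂ = 30.588

Sums needed: Σh·h = 116, Σh = 14, Σ1 = 6.
For AᵀP: Σh·P = 357, ΣP = 47.
det = 116·6 − 14² = 500.
p = (357·6 − 14·47)/500 = 371/125; q = (116·47 − 14·357)/500 = 227/250.
At h = 10: P̂ = (371/125)·(10) + (227/250)·(1) = 7647/250.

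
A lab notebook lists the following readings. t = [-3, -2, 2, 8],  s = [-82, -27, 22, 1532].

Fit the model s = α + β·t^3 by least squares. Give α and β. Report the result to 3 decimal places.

Forming MᵀM = [[4, 485]; [485, 263001]] and Mᵀs = [1445, 786990]ᵀ gives MᵀM·[α, β]ᵀ = Mᵀs.
det = 4·263001 − 485² = 816779.
α = (1445·263001 − 485·786990)/816779 = -1653705/816779; β = (4·786990 − 485·1445)/816779 = 2447135/816779.

α = -2.025, β = 2.996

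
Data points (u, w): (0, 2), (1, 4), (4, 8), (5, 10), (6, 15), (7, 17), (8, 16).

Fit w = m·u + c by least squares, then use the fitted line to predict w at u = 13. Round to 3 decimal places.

Sums needed: Σu·u = 191, Σu = 31, Σ1 = 7.
Right-hand side: Σu·w = 423, Σw = 72.
Determinant 191·7 − 31² = 376.
m = (423·7 − 31·72)/376 = 729/376; c = (191·72 − 31·423)/376 = 639/376.
At u = 13: ŵ = (729/376)·(13) + (639/376)·(1) = 2529/94.

ŵ = 26.904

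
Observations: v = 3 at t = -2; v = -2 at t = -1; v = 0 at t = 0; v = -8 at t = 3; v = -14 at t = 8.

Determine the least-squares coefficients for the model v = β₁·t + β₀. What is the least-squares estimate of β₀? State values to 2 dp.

The normal equations are: 78·β₁ + 8·β₀ = -140;  8·β₁ + 5·β₀ = -21.
(Σt·t = 78, Σt = 8, Σ1 = 5, Σt·v = -140, Σv = -21.)
det = 78·5 − 8² = 326.
β₁ = ((-140)·5 − 8·(-21))/326 = -266/163; β₀ = (78·(-21) − 8·(-140))/326 = -259/163.

β₀ = -1.59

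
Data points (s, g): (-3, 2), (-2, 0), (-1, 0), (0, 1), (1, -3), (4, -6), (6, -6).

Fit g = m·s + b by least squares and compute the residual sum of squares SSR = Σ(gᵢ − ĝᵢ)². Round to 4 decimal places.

Sums needed: Σs·s = 67, Σs = 5, Σ1 = 7.
Right-hand side: Σs·g = -69, Σg = -12.
AᵀA·[m, b]ᵀ = Aᵀg becomes [[67, 5]; [5, 7]]·[m, b]ᵀ = [-69, -12]ᵀ.
Determinant 67·7 − 5² = 444.
m = ((-69)·7 − 5·(-12))/444 = -141/148; b = (67·(-12) − 5·(-69))/444 = -153/148.
Residuals: 13/74, -129/148, 3/37, 301/148, -75/74, -171/148, 3/4; SSR = 1163/148.

SSR = 7.8581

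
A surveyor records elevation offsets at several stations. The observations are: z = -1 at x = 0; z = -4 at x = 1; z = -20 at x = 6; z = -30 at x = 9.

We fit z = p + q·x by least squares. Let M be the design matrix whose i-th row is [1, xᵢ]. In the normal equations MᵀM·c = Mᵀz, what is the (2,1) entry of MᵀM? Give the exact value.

Row 2 ↔ basis x, column 1 ↔ basis 1, so (MᵀM)_{2,1} = Σᵢ x = (0)·(1) + (1)·(1) + (6)·(1) + (9)·(1) = 16.

16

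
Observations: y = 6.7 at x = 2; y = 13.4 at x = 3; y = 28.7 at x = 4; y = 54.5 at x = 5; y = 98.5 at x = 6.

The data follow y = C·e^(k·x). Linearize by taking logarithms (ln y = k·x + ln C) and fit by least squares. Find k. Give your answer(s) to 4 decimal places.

Linearized form: ln y = k·x + ln C. From the 5 transformed points,
XᵀX = [[90.0000, 20.0000]; [20.0000, 5]], rhs = [72.5489, 16.4425]ᵀ  (here Σx = 20.0000, Σ(x)² = 90.0000, Σln y = 16.4425, Σx·ln y = 72.5489).
Solving (det = 50.0000): k = 0.67788, ln C = 0.57697.

k = 0.6779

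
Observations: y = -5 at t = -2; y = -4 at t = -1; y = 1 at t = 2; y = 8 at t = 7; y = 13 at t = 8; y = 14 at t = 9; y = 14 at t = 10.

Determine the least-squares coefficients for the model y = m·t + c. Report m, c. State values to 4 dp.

m = 1.6870, c = -2.0959

With design matrix A, AᵀA = [[303, 33]; [33, 7]] and Aᵀy = [442, 41]ᵀ.
Δ = 303·7 − 33² = 1032.
m = (442·7 − 33·41)/1032 = 1741/1032; c = (303·41 − 33·442)/1032 = -721/344.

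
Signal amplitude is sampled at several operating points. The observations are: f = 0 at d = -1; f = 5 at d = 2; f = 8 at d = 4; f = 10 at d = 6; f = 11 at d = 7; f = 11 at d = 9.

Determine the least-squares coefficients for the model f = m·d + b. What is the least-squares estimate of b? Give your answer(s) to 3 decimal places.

Normal-equation sums: Σd·d = 187, Σd = 27, Σ1 = 6.
Right-hand side: Σd·f = 278, Σf = 45.
AᵀA·[m, b]ᵀ = Aᵀf becomes [[187, 27]; [27, 6]]·[m, b]ᵀ = [278, 45]ᵀ.
det = 187·6 − 27² = 393.
m = (278·6 − 27·45)/393 = 151/131; b = (187·45 − 27·278)/393 = 303/131.

b = 2.313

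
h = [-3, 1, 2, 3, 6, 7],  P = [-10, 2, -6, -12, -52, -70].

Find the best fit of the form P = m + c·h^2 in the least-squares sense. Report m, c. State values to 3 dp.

m = 1.961, c = -1.479

Normal-equation sums: Σ1 = 6, Σh^2 = 108, Σh^2·h^2 = 3876.
Right-hand side: ΣP = -148, Σh^2·P = -5522.
XᵀX·[m, c]ᵀ = XᵀP becomes [[6, 108]; [108, 3876]]·[m, c]ᵀ = [-148, -5522]ᵀ.
Eliminating c: 3876·(row 1) − 108·(row 2) gives 11592·m = 3876·(-148) − 108·(-5522) = 22728, so m = 947/483.
Then c = ((-5522) − 108·(947/483))/3876 = -1429/966.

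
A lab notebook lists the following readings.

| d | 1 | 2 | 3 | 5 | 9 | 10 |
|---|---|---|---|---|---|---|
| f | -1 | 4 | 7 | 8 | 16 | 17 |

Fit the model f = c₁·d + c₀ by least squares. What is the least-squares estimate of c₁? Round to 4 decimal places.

Sums needed: Σd·d = 220, Σd = 30, Σ1 = 6.
For Xᵀf: Σd·f = 382, Σf = 51.
Determinant 220·6 − 30² = 420.
c₁ = (382·6 − 30·51)/420 = 127/70; c₀ = (220·51 − 30·382)/420 = -4/7.

c₁ = 1.8143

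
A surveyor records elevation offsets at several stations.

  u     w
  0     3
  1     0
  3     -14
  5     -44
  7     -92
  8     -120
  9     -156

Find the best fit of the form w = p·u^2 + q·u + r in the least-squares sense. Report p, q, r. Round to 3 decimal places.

p = -2.037, q = 0.859, r = 2.149

From the data, Σu^2·u^2 = 13765, Σu^2·u = 1737, Σu^2 = 229, Σu·u = 229, Σu = 33, Σ1 = 7.
Moment sums: Σu^2·w = -26050, Σu·w = -3270, Σw = -423.
So AᵀA·[p, q, r]ᵀ = Aᵀw: [[13765, 1737, 229]; [1737, 229, 33]; [229, 33, 7]]·[p, q, r]ᵀ = [-26050, -3270, -423]ᵀ.
Inverting the 3×3 Gram matrix, [p, q, r]ᵀ = [-50675/24882, 274/319, 53459/24882]ᵀ.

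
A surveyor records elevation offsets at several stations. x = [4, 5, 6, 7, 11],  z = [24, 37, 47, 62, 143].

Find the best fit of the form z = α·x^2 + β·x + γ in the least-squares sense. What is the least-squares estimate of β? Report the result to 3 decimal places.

Forming AᵀA = [[19219, 2079, 247]; [2079, 247, 33]; [247, 33, 5]] and Aᵀz = [23342, 2570, 313]ᵀ gives AᵀA·[α, β, γ]ᵀ = Aᵀz.
Row-reducing yields α = 9513/8702, β = 4045/8702, γ = 24053/4351.

β = 0.465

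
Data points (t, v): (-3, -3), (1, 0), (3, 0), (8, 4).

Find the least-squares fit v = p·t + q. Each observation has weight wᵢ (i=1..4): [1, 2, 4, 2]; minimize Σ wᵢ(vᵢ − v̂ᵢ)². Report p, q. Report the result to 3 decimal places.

p = 0.617, q = -1.296

With design matrix M, MᵀWM = [[175, 27]; [27, 9]] and MᵀWv = [73, 5]ᵀ.
det = 175·9 − 27² = 846.
p = (73·9 − 27·5)/846 = 29/47; q = (175·5 − 27·73)/846 = -548/423.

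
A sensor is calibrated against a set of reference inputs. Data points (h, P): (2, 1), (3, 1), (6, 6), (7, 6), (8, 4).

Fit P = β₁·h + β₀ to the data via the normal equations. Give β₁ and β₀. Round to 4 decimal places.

Forming XᵀX = [[162, 26]; [26, 5]] and XᵀP = [115, 18]ᵀ gives XᵀX·[β₁, β₀]ᵀ = XᵀP.
Eliminating β₀: 5·(row 1) − 26·(row 2) gives 134·β₁ = 5·115 − 26·18 = 107, so β₁ = 107/134.
Then β₀ = (18 − 26·(107/134))/5 = -37/67.

β₁ = 0.7985, β₀ = -0.5522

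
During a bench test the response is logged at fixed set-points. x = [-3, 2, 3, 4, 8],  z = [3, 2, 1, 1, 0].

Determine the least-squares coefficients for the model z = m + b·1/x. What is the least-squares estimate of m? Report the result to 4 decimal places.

m = 1.6827

Compute the Gram sums: Σ1 = 5, Σ1/x = 7/8, Σ1/x·1/x = 317/576.
And Σz = 7, Σ1/x·z = 7/12.
AᵀA·[m, b]ᵀ = Aᵀz becomes [[5, 7/8]; [7/8, 317/576]]·[m, b]ᵀ = [7, 7/12]ᵀ.
Eliminating b: (317/576)·(row 1) − (7/8)·(row 2) gives (143/72)·m = (317/576)·7 − (7/8)·(7/12) = 1925/576, so m = 175/104.
Then b = ((7/12) − (7/8)·(175/104))/(317/576) = -21/13.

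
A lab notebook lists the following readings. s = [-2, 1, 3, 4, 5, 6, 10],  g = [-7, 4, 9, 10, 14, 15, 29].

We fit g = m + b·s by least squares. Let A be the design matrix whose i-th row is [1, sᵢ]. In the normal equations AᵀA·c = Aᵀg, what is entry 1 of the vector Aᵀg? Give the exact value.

Entry 1 ↔ basis 1, so (Aᵀg)_{1} = Σᵢ gᵢ = (1)·(-7) + (1)·(4) + (1)·(9) + (1)·(10) + (1)·(14) + (1)·(15) + (1)·(29) = 74.

74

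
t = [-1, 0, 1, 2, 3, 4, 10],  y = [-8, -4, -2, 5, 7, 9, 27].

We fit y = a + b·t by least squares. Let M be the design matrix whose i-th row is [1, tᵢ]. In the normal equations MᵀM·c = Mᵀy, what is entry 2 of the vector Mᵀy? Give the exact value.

Entry 2 ↔ basis t, so (Mᵀy)_{2} = Σᵢ (t)·yᵢ = (-1)·(-8) + (0)·(-4) + (1)·(-2) + (2)·(5) + (3)·(7) + (4)·(9) + (10)·(27) = 343.

343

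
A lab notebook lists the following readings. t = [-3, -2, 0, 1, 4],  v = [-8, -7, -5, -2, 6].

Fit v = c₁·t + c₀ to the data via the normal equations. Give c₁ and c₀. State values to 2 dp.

From the data, Σt·t = 30, Σt = 0, Σ1 = 5.
For Mᵀv: Σt·v = 60, Σv = -16.
Normal equations: [[30, 0]; [0, 5]]·[c₁, c₀]ᵀ = [60, -16]ᵀ.
Δ = 30·5 − 0² = 150.
c₁ = (60·5 − 0·(-16))/150 = 2; c₀ = (30·(-16) − 0·60)/150 = -16/5.

c₁ = 2.00, c₀ = -3.20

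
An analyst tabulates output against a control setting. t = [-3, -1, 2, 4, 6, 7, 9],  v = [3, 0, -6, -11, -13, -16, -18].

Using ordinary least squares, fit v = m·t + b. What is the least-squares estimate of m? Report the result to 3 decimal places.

Setting ∂/∂m … = 0 gives: 196·m + 24·b = -417;  24·m + 7·b = -61.
(Σt·t = 196, Σt = 24, Σ1 = 7, Σt·v = -417, Σv = -61.)
det = 196·7 − 24² = 796.
m = ((-417)·7 − 24·(-61))/796 = -1455/796; b = (196·(-61) − 24·(-417))/796 = -487/199.

m = -1.828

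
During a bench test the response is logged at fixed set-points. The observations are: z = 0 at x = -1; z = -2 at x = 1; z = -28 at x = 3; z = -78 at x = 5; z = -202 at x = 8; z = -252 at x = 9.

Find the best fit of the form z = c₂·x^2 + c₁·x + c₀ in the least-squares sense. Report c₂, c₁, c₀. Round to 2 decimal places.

Setting ∂/∂c₂ … = 0 gives: 11365·c₂ + 1393·c₁ + 181·c₀ = -35544;  1393·c₂ + 181·c₁ + 25·c₀ = -4360;  181·c₂ + 25·c₁ + 6·c₀ = -562.
Row-reducing yields c₂ = -104234/34185, c₁ = -31348/34185, c₀ = 566/265.

c₂ = -3.05, c₁ = -0.92, c₀ = 2.14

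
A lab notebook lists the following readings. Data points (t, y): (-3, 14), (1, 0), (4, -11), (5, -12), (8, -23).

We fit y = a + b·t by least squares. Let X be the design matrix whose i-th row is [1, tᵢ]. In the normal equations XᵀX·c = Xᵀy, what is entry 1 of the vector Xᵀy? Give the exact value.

-32

Entry 1 ↔ basis 1, so (Xᵀy)_{1} = Σᵢ yᵢ = (1)·(14) + (1)·(0) + (1)·(-11) + (1)·(-12) + (1)·(-23) = -32.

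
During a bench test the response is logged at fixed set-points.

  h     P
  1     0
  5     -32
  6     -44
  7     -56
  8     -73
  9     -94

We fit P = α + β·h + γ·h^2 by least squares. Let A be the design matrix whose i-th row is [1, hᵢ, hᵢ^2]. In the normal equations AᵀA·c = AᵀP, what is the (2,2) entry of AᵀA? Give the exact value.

256

Row 2 ↔ basis h, column 2 ↔ basis h, so (AᵀA)_{2,2} = Σᵢ (h)·(h) = (1)·(1) + (5)·(5) + (6)·(6) + (7)·(7) + (8)·(8) + (9)·(9) = 256.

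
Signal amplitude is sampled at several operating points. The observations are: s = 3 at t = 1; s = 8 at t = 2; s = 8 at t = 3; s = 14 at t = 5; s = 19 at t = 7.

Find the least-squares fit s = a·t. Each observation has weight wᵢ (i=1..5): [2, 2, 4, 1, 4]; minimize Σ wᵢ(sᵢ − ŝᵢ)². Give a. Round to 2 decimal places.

From the data, Σwᵢ·t·t = 267.
Moment sums: Σwᵢ·t·s = 736.
XᵀWX·[a]ᵀ = XᵀWs becomes [[267]]·[a]ᵀ = [736]ᵀ.
a = 736/267 = 2.75655.

a = 2.76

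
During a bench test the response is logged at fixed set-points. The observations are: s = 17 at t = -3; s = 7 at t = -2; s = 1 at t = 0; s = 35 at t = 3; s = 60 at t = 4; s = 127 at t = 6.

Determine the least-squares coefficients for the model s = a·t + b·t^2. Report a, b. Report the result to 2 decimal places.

a = 3.02, b = 3.01

Normal-equation sums: Σt·t = 74, Σt·t^2 = 272, Σt^2·t^2 = 1730.
Moment sums: Σt·s = 1042, Σt^2·s = 6028.
Normal equations: [[74, 272]; [272, 1730]]·[a, b]ᵀ = [1042, 6028]ᵀ.
Eliminating b: 1730·(row 1) − 272·(row 2) gives 54036·a = 1730·1042 − 272·6028 = 163044, so a = 4529/1501.
Then b = (6028 − 272·(4529/1501))/1730 = 4518/1501.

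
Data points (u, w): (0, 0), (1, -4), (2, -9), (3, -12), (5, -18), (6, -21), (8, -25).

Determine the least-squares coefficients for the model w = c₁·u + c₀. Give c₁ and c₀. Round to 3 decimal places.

c₁ = -3.141, c₀ = -1.497

The normal system AᵀA·[c₁, c₀]ᵀ = Aᵀw is [[139, 25]; [25, 7]]·[c₁, c₀]ᵀ = [-474, -89]ᵀ.
Δ = 139·7 − 25² = 348.
c₁ = ((-474)·7 − 25·(-89))/348 = -1093/348; c₀ = (139·(-89) − 25·(-474))/348 = -521/348.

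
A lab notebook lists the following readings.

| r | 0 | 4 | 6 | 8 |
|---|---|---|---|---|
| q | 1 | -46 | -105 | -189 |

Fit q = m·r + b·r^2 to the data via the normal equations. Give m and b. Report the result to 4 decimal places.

m = 0.6972, b = -3.0390

The normal system AᵀA·[m, b]ᵀ = Aᵀq is [[116, 792]; [792, 5648]]·[m, b]ᵀ = [-2326, -16612]ᵀ.
Δ = 116·5648 − 792² = 27904.
m = ((-2326)·5648 − 792·(-16612))/27904 = 76/109; b = (116·(-16612) − 792·(-2326))/27904 = -1325/436.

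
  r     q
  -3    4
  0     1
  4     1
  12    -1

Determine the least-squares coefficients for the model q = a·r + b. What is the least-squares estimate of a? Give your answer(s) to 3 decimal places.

Entries of AᵀA: Σr·r = 169, Σr = 13, Σ1 = 4.
Right-hand side: Σr·q = -20, Σq = 5.
AᵀA·[a, b]ᵀ = Aᵀq becomes [[169, 13]; [13, 4]]·[a, b]ᵀ = [-20, 5]ᵀ.
Eliminating b: 4·(row 1) − 13·(row 2) gives 507·a = 4·(-20) − 13·5 = -145, so a = -145/507.
Then b = (5 − 13·(-145/507))/4 = 85/39.

a = -0.286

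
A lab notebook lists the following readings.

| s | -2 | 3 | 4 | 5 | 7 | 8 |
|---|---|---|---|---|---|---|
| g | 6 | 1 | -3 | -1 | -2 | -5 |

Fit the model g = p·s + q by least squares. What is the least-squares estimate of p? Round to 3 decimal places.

Sums needed: Σs·s = 167, Σs = 25, Σ1 = 6.
Moment sums: Σs·g = -80, Σg = -4.
Δ = 167·6 − 25² = 377.
p = ((-80)·6 − 25·(-4))/377 = -380/377; q = (167·(-4) − 25·(-80))/377 = 1332/377.

p = -1.008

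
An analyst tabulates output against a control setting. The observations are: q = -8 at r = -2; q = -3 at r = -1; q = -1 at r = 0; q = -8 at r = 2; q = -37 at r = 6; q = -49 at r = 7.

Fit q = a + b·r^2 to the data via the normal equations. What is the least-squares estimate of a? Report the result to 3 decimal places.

a = -2.819

From the data, Σ1 = 6, Σr^2 = 94, Σr^2·r^2 = 3730.
For Aᵀq: Σq = -106, Σr^2·q = -3800.
AᵀA·[a, b]ᵀ = Aᵀq becomes [[6, 94]; [94, 3730]]·[a, b]ᵀ = [-106, -3800]ᵀ.
Δ = 6·3730 − 94² = 13544.
a = ((-106)·3730 − 94·(-3800))/13544 = -9545/3386; b = (6·(-3800) − 94·(-106))/13544 = -3209/3386.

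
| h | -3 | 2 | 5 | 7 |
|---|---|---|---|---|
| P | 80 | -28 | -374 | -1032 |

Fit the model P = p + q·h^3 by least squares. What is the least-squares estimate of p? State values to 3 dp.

p = -1.585

Forming MᵀM = [[4, 449]; [449, 134067]] and MᵀP = [-1354, -403110]ᵀ gives MᵀM·[p, q]ᵀ = MᵀP.
Eliminating q: 134067·(row 1) − 449·(row 2) gives 334667·p = 134067·(-1354) − 449·(-403110) = -530328, so p = -530328/334667.
Then q = ((-403110) − 449·(-530328/334667))/134067 = -1004494/334667.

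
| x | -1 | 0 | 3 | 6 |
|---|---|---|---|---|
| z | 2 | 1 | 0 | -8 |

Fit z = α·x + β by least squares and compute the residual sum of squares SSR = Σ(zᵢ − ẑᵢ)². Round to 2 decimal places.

Sums needed: Σx·x = 46, Σx = 8, Σ1 = 4.
And Σx·z = -50, Σz = -5.
Normal equations: [[46, 8]; [8, 4]]·[α, β]ᵀ = [-50, -5]ᵀ.
Determinant 46·4 − 8² = 120.
α = ((-50)·4 − 8·(-5))/120 = -4/3; β = (46·(-5) − 8·(-50))/120 = 17/12.
Residuals: -3/4, -5/12, 31/12, -17/12; SSR = 113/12.

SSR = 9.42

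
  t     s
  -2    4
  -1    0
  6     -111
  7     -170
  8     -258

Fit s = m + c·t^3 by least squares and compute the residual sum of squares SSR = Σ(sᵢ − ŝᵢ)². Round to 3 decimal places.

SSR = 11.830

Forming XᵀX = [[5, 1062]; [1062, 426514]] and Xᵀs = [-535, -214414]ᵀ gives XᵀX·[m, c]ᵀ = Xᵀs.
Δ = 5·426514 − 1062² = 1004726.
m = ((-535)·426514 − 1062·(-214414))/1004726 = -238661/502363; c = (5·(-214414) − 1062·(-535))/1004726 = -251950/502363.
Residuals: 232513/502363, -137/5179, -1102432/502363, 1255801/502363, -372593/502363; SSR = 5942828/502363.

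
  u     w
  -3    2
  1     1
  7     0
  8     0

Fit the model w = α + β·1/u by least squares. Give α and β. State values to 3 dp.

Sums needed: Σ1 = 4, Σ1/u = 157/168, Σ1/u·1/u = 32377/28224.
Moment sums: Σw = 3, Σ1/u·w = 1/3.
Eliminating β: (32377/28224)·(row 1) − (157/168)·(row 2) gives (11651/3136)·α = (32377/28224)·3 − (157/168)·(1/3) = 88339/28224, so α = 88339/104859.
Then β = ((1/3) − (157/168)·(88339/104859))/(32377/28224) = -13832/34953.

α = 0.842, β = -0.396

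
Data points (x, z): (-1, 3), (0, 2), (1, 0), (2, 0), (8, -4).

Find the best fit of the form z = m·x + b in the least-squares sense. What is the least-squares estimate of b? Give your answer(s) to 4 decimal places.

b = 1.6800

From the data, Σx·x = 70, Σx = 10, Σ1 = 5.
Moment sums: Σx·z = -35, Σz = 1.
AᵀA·[m, b]ᵀ = Aᵀz becomes [[70, 10]; [10, 5]]·[m, b]ᵀ = [-35, 1]ᵀ.
Determinant 70·5 − 10² = 250.
m = ((-35)·5 − 10·1)/250 = -37/50; b = (70·1 − 10·(-35))/250 = 42/25.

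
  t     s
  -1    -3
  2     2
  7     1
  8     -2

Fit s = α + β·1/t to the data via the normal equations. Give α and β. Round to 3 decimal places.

Normal-equation sums: Σ1 = 4, Σ1/t = -13/56, Σ1/t·1/t = 4033/3136.
Right-hand side: Σs = -2, Σ1/t·s = 109/28.
Normal equations: [[4, -13/56]; [-13/56, 4033/3136]]·[α, β]ᵀ = [-2, 109/28]ᵀ.
Δ = 4·(4033/3136) − (-13/56)² = 15963/3136.
α = ((-2)·(4033/3136) − (-13/56)·(109/28))/(15963/3136) = -1744/5321; β = (4·(109/28) − (-13/56)·(-2))/(15963/3136) = 15792/5321.

α = -0.328, β = 2.968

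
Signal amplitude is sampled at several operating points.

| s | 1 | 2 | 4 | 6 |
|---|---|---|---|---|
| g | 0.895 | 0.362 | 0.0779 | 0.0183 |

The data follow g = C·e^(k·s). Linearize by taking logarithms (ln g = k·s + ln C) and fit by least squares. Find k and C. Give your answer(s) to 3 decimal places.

k = -0.773, C = 1.806

Linearized form: ln g = k·s + ln C. From the 4 transformed points,
Over the data: Σs = 13.0000, Σ(s)² = 57.0000, Σln g = -7.6802, Σs·ln g = -36.3576.
Normal system: [[57.0000, 13.0000]; [13.0000, 4]]·[k, ln C]ᵀ = [-36.3576, -7.6802]ᵀ.
Slope k = (n·Σs·ln g − Σs·Σln g)/(n·Σ(s)² − (Σs)²) = (4·-36.3576 − 13.0000·-7.6802)/59.0000 = -0.77267; ln C = (Σln g − k·Σs)/n = 0.59112, so C = exp(0.59112) = 1.80600.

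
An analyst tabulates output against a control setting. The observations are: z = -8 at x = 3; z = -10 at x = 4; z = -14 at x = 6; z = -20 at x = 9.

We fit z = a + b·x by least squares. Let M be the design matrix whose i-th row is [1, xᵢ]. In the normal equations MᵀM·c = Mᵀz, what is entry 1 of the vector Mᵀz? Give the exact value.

-52

Entry 1 ↔ basis 1, so (Mᵀz)_{1} = Σᵢ zᵢ = (1)·(-8) + (1)·(-10) + (1)·(-14) + (1)·(-20) = -52.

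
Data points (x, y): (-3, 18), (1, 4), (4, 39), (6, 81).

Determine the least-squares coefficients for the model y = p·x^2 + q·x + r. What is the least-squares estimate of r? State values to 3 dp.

Normal-equation sums: Σx^2·x^2 = 1634, Σx^2·x = 254, Σx^2 = 62, Σx·x = 62, Σx = 8, Σ1 = 4.
And Σx^2·y = 3706, Σx·y = 592, Σy = 142.
Normal equations: [[1634, 254, 62]; [254, 62, 8]; [62, 8, 4]]·[p, q, r]ᵀ = [3706, 592, 142]ᵀ.
Inverting the 3×3 Gram matrix, [p, q, r]ᵀ = [4865/2343, 1939/2343, 1297/781]ᵀ.

r = 1.661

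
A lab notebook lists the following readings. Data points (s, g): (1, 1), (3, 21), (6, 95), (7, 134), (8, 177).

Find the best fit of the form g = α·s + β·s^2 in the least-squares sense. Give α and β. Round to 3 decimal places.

AᵀA·[α, β]ᵀ = Aᵀg reads: 159·α + 1099·β = 2988;  1099·α + 7875·β = 21504.
det = 159·7875 − 1099² = 44324.
α = (2988·7875 − 1099·21504)/44324 = -3657/1583; β = (159·21504 − 1099·2988)/44324 = 4833/1583.

α = -2.310, β = 3.053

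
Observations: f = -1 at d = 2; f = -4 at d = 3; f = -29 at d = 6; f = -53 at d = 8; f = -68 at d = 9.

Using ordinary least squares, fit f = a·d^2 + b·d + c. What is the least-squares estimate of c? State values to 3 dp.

c = 2.992

From the data, Σd^2·d^2 = 12050, Σd^2·d = 1492, Σd^2 = 194, Σd·d = 194, Σd = 28, Σ1 = 5.
For Xᵀf: Σd^2·f = -9984, Σd·f = -1224, Σf = -155.
So XᵀX·[a, b, c]ᵀ = Xᵀf: [[12050, 1492, 194]; [1492, 194, 28]; [194, 28, 5]]·[a, b, c]ᵀ = [-9984, -1224, -155]ᵀ.
Solving the 3×3 system (Gaussian elimination) gives a = -457/519, b = 16/519, c = 1553/519.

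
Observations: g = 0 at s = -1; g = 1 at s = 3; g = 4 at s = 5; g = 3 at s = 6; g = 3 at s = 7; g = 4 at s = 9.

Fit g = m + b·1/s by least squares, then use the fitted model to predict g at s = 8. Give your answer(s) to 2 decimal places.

ĝ = 2.79

With design matrix M, MᵀM = [[6, -29/630]; [-29/630, 480901/396900]] and Mᵀg = [15, 1579/630]ᵀ.
det = 6·(480901/396900) − (-29/630)² = 576913/79380.
m = (15·(480901/396900) − (-29/630)·(1579/630))/(576913/79380) = 7259306/2884565; b = (6·(1579/630) − (-29/630)·15)/(576913/79380) = 1248534/576913.
At s = 8: ĝ = (7259306/2884565)·(1) + (1248534/576913)·(1/8) = 32158559/11538260.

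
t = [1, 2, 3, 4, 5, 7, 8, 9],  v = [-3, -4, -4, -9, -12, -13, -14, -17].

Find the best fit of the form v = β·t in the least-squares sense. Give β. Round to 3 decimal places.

β = -1.908

Setting ∂/∂β … = 0 gives: 249·β = -475.
Hence β = -475 / 249 ≈ -1.90763.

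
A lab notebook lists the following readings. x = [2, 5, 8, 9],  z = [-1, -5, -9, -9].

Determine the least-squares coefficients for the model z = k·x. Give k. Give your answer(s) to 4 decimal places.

k = -1.0345

The normal system AᵀA·[k]ᵀ = Aᵀz is [[174]]·[k]ᵀ = [-180]ᵀ.
Hence k = -180 / 174 ≈ -1.03448.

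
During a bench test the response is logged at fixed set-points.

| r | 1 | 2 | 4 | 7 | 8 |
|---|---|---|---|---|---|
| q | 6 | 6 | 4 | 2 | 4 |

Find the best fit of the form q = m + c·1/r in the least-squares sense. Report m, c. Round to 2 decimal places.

Compute the Gram sums: Σ1 = 5, Σ1/r = 113/56, Σ1/r·1/r = 4229/3136.
And Σq = 22, Σ1/r·q = 151/14.
MᵀM·[m, c]ᵀ = Mᵀq becomes [[5, 113/56]; [113/56, 4229/3136]]·[m, c]ᵀ = [22, 151/14]ᵀ.
det = 5·(4229/3136) − (113/56)² = 1047/392.
m = (22·(4229/3136) − (113/56)·(151/14))/(1047/392) = 4131/1396; c = (5·(151/14) − (113/56)·22)/(1047/392) = 1246/349.

m = 2.96, c = 3.57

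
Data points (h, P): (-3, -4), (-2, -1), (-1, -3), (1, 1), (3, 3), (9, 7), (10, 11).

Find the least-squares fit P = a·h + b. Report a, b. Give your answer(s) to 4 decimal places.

a = 1.0140, b = -0.4625

Forming MᵀM = [[205, 17]; [17, 7]] and MᵀP = [200, 14]ᵀ gives MᵀM·[a, b]ᵀ = MᵀP.
Eliminating b: 7·(row 1) − 17·(row 2) gives 1146·a = 7·200 − 17·14 = 1162, so a = 581/573.
Then b = (14 − 17·(581/573))/7 = -265/573.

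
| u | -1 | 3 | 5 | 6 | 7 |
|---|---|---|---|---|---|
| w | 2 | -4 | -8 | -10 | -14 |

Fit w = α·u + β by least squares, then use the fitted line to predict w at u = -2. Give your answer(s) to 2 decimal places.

Normal-equation sums: Σu·u = 120, Σu = 20, Σ1 = 5.
For Mᵀw: Σu·w = -212, Σw = -34.
det = 120·5 − 20² = 200.
α = ((-212)·5 − 20·(-34))/200 = -19/10; β = (120·(-34) − 20·(-212))/200 = 4/5.
At u = -2: ŵ = (-19/10)·(-2) + (4/5)·(1) = 23/5.

ŵ = 4.60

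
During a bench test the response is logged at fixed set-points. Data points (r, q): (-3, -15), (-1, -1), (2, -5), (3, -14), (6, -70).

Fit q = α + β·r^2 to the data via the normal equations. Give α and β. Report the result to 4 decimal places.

α = 2.6818, β = -2.0069

MᵀM·[α, β]ᵀ = Mᵀq reads: 5·α + 59·β = -105;  59·α + 1475·β = -2802.
(Σ1 = 5, Σr^2 = 59, Σr^2·r^2 = 1475, Σq = -105, Σr^2·q = -2802.)
Eliminating β: 1475·(row 1) − 59·(row 2) gives 3894·α = 1475·(-105) − 59·(-2802) = 10443, so α = 59/22.
Then β = ((-2802) − 59·(59/22))/1475 = -2605/1298.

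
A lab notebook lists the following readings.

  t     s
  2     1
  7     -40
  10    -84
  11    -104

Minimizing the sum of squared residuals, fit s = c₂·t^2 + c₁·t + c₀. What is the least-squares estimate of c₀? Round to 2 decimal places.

Sums needed: Σt^2·t^2 = 27058, Σt^2·t = 2682, Σt^2 = 274, Σt·t = 274, Σt = 30, Σ1 = 4.
And Σt^2·s = -22940, Σt·s = -2262, Σs = -227.
AᵀA·[c₂, c₁, c₀]ᵀ = Aᵀs becomes [[27058, 2682, 274]; [2682, 274, 30]; [274, 30, 4]]·[c₂, c₁, c₀]ᵀ = [-22940, -2262, -227]ᵀ.
Inverting the 3×3 Gram matrix, [c₂, c₁, c₀]ᵀ = [-472/543, -107/362, 5441/1086]ᵀ.

c₀ = 5.01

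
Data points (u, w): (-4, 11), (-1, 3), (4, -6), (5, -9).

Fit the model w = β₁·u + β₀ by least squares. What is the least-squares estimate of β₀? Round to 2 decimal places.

AᵀA·[β₁, β₀]ᵀ = Aᵀw reads: 58·β₁ + 4·β₀ = -116;  4·β₁ + 4·β₀ = -1.
Eliminating β₀: 4·(row 1) − 4·(row 2) gives 216·β₁ = 4·(-116) − 4·(-1) = -460, so β₁ = -115/54.
Then β₀ = ((-1) − 4·(-115/54))/4 = 203/108.

β₀ = 1.88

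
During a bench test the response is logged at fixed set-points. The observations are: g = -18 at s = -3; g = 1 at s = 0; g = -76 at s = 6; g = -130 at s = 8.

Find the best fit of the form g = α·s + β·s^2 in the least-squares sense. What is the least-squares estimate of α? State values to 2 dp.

Sums needed: Σs·s = 109, Σs·s^2 = 701, Σs^2·s^2 = 5473.
Moment sums: Σs·g = -1442, Σs^2·g = -11218.
AᵀA·[α, β]ᵀ = Aᵀg becomes [[109, 701]; [701, 5473]]·[α, β]ᵀ = [-1442, -11218]ᵀ.
Eliminating β: 5473·(row 1) − 701·(row 2) gives 105156·α = 5473·(-1442) − 701·(-11218) = -28248, so α = -2354/8763.
Then β = ((-11218) − 701·(-2354/8763))/5473 = -17660/8763.

α = -0.27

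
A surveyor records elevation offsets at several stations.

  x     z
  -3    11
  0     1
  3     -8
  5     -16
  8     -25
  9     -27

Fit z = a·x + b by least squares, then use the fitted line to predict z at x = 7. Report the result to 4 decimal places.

ẑ = -21.3913

From the data, Σx·x = 188, Σx = 22, Σ1 = 6.
And Σx·z = -580, Σz = -64.
So MᵀM·[a, b]ᵀ = Mᵀz: [[188, 22]; [22, 6]]·[a, b]ᵀ = [-580, -64]ᵀ.
Determinant 188·6 − 22² = 644.
a = ((-580)·6 − 22·(-64))/644 = -74/23; b = (188·(-64) − 22·(-580))/644 = 26/23.
At x = 7: ẑ = (-74/23)·(7) + (26/23)·(1) = -492/23.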